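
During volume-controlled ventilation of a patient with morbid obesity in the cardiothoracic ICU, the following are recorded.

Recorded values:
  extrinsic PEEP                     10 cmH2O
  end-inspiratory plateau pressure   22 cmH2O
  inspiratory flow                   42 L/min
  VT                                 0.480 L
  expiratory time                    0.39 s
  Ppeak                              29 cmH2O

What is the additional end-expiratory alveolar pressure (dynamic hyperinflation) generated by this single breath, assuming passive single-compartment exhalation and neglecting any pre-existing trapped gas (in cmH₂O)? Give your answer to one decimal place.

Flow: 42 L/min ÷ 60 = 0.7 L/s.
R = (PIP − Pplat)/V̇ = (29 − 22) / 0.7 = 7.0/0.7 = 10.0 cmH2O·s/L.
C = Vt/(Pplat − PEEP) = 480.0 / (22 − 10) = 480.0/12.0 = 40.0 mL/cmH2O.
τ = R × C = 10.0 × 0.04 L/cmH2O = 0.4 s.
Fraction remaining = e^(−Te/τ) = e^(−0.39/0.4) = 0.3772; trapped volume = 480.0 × 0.3772 = 181.06 mL.
Additional alveolar pressure from trapping ≈ V_trapped / C = 181.06 / 40.0 = 4.527 cmH2O.

4.5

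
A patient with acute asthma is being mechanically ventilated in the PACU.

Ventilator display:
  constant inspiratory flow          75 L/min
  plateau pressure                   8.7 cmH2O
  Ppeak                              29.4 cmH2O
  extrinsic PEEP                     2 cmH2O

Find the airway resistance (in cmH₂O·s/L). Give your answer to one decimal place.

16.6

Flow: 75 L/min ÷ 60 = 1.25 L/s.
Raw = (PIP − Pplat) / flow = (29.4 − 8.7) / 1.25 = 20.7 / 1.25 = 16.56 cmH2O·s/L.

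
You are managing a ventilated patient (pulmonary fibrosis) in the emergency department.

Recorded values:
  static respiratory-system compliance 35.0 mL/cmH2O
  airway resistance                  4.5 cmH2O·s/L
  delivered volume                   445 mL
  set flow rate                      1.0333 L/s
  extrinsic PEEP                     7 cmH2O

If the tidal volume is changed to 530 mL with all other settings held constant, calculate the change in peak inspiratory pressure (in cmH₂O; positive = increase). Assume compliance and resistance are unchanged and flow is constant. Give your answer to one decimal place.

2.4

PIP = Vt/C + R·V̇ + PEEP (constant-flow equation of motion).
Only the elastic term changes: ΔPIP = ΔVt / C = (530 − 445) / 35.0 = 2.429 cmH2O.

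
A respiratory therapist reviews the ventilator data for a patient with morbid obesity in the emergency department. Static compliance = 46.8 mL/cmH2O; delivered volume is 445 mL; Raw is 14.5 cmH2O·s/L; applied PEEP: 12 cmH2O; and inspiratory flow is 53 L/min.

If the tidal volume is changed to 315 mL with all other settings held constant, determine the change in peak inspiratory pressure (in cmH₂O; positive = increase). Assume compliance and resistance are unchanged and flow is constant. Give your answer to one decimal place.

PIP = Vt/C + R·V̇ + PEEP (constant-flow equation of motion).
Only the elastic term changes: ΔPIP = ΔVt / C = (315 − 445) / 46.8 = -2.778 cmH2O.

-2.8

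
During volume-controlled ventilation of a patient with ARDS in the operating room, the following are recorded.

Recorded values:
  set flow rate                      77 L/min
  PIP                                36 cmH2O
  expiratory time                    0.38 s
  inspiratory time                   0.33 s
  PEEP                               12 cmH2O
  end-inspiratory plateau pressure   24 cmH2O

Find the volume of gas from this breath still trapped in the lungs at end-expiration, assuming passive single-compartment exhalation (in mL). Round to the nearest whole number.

134

Flow: 77 L/min ÷ 60 = 1.2833 L/s.
Vt = flow × Ti = 1.2833 L/s × 0.33 s × 1000 mL/L = 423.49 mL.
R = (PIP − Pplat)/V̇ = (36 − 24) / 1.2833 = 12.0/1.2833 = 9.351 cmH2O·s/L.
C = Vt/(Pplat − PEEP) = 423.49 / (24 − 12) = 423.49/12.0 = 35.291 mL/cmH2O.
τ = R × C = 9.351 × 0.03529 L/cmH2O = 0.33 s.
Fraction remaining = e^(−Te/τ) = e^(−0.38/0.33) = 0.3162.
Trapped volume = 423.49 × 0.3162 = 133.91 mL.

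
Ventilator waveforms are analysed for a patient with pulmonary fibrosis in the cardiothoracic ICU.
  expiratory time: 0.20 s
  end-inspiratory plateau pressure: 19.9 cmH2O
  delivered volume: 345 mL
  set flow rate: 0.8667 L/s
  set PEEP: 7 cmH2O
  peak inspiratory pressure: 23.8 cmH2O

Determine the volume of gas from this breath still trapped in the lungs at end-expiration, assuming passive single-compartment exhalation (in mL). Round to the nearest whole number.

65

R = (PIP − Pplat)/V̇ = (23.8 − 19.9) / 0.8667 = 3.9/0.8667 = 4.5 cmH2O·s/L.
C = Vt/(Pplat − PEEP) = 345.0 / (19.9 − 7) = 345.0/12.9 = 26.744 mL/cmH2O.
τ = R × C = 4.5 × 0.02674 L/cmH2O = 0.1203 s.
Fraction remaining = e^(−Te/τ) = e^(−0.20/0.1203) = 0.1897.
Trapped volume = 345.0 × 0.1897 = 65.447 mL.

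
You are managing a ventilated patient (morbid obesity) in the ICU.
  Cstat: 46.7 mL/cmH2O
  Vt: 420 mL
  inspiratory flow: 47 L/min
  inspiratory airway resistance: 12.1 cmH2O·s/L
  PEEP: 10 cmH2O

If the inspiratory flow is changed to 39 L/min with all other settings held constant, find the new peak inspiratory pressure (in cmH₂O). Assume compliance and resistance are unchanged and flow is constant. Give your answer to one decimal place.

26.9

Flow: 47 L/min ÷ 60 = 0.7833 L/s.
New flow: 39 L/min ÷ 60 = 0.65 L/s.
PIP = Vt/C + R·V̇ + PEEP (constant-flow equation of motion).
Only the resistive term changes: ΔPIP = R × ΔV̇ = 12.1 × (0.65 − 0.7833) = 12.1 × -0.1333 = -1.613 cmH2O.
Original PIP = 420/46.7 + 12.1×0.7833 + 10 = 28.472 cmH2O; new PIP = 28.472 + (-1.613) = 26.859 cmH2O.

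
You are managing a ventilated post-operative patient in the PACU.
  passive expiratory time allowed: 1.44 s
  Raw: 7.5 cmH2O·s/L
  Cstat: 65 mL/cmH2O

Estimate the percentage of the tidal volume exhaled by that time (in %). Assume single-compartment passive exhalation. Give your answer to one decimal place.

τ = R × C = 7.5 × 65 mL/cmH2O = 7.5 × 0.065 L/cmH2O = 0.4875 s.
Passive exhalation: V(t)/V₀ = e^(−t/τ) = e^(−1.44/0.4875) = 0.05214.
Fraction exhaled = 1 − 0.05214 = 0.9479 → 94.79%.

94.8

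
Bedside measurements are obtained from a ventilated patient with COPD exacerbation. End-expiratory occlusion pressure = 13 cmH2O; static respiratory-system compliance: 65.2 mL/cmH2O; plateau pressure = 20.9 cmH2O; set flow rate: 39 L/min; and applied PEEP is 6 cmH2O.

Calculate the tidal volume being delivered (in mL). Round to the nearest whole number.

End-expiratory occlusion gives total PEEP = 13 cmH2O (intrinsic PEEP = 13 − 6 = 7). Use total PEEP for the elastic gradient.
Vt = Cstat × (Pplat − PEEPtotal) = 65.2 × (20.9 − 13) = 65.2 × 7.9 = 515.08 mL.

515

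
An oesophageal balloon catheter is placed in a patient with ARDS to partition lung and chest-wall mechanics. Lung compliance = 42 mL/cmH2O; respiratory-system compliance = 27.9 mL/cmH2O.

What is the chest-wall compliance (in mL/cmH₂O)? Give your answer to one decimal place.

83.1

1/Ccw = 1/Crs − 1/CL.
1/Ccw = 1/27.9 − 1/42 = 0.01203.
Ccw = 83.126 mL/cmH2O.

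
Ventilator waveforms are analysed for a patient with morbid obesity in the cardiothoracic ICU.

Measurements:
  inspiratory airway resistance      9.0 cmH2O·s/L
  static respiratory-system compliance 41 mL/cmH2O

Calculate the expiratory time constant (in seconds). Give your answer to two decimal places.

0.37

τ = R × C = 9.0 × 41 mL/cmH2O = 9.0 × 0.041 L/cmH2O = 0.369 s.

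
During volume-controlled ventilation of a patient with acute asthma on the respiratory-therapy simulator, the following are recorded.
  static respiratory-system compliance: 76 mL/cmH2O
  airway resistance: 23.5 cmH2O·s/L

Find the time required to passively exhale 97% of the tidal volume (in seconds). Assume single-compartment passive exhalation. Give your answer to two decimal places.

τ = R × C = 23.5 × 76 mL/cmH2O = 23.5 × 0.076 L/cmH2O = 1.786 s.
Exhaled fraction f = 1 − e^(−t/τ) → t = −τ·ln(1 − f) = −1.786·ln(0.03) = 6.263 s.

6.26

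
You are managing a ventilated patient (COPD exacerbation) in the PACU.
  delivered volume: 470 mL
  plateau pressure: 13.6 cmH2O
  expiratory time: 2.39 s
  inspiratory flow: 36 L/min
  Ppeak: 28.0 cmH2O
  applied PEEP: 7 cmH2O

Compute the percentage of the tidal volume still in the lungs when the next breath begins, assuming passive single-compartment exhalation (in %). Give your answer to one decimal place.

24.7

Flow: 36 L/min ÷ 60 = 0.6 L/s.
R = (PIP − Pplat)/V̇ = (28.0 − 13.6) / 0.6 = 14.4/0.6 = 24.0 cmH2O·s/L.
C = Vt/(Pplat − PEEP) = 470.0 / (13.6 − 7) = 470.0/6.6 = 71.212 mL/cmH2O.
τ = R × C = 24.0 × 0.07121 L/cmH2O = 1.709 s.
Fraction remaining at end-expiration = e^(−Te/τ) = e^(−2.39/1.709) = 0.247 → 24.7%.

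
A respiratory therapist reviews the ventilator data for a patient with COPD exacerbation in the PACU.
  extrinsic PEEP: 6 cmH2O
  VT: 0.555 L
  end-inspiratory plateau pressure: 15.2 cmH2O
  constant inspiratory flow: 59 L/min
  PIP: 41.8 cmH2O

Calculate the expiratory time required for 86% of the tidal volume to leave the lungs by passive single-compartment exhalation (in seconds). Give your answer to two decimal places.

3.21

Flow: 59 L/min ÷ 60 = 0.9833 L/s.
R = (PIP − Pplat)/V̇ = (41.8 − 15.2) / 0.9833 = 26.6/0.9833 = 27.052 cmH2O·s/L.
C = Vt/(Pplat − PEEP) = 555.0 / (15.2 − 6) = 555.0/9.2 = 60.326 mL/cmH2O.
τ = R × C = 27.052 × 0.06033 L/cmH2O = 1.632 s.
t = −τ·ln(1 − 0.86) = −1.632·ln(0.14) = 3.209 s.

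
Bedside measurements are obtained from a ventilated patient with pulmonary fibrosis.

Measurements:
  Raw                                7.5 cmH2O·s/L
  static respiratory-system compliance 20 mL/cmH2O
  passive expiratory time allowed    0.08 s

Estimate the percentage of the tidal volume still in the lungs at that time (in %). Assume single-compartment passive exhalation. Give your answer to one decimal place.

τ = R × C = 7.5 × 20 mL/cmH2O = 7.5 × 0.020 L/cmH2O = 0.15 s.
Passive exhalation: V(t)/V₀ = e^(−t/τ) = e^(−0.08/0.15) = 0.5866.
Fraction remaining = 0.5866 → 58.66%.

58.7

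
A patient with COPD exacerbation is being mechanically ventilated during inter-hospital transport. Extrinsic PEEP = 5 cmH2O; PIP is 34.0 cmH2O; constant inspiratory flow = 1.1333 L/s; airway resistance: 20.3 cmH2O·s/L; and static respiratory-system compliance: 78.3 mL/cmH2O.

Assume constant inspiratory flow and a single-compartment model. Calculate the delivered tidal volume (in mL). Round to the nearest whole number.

Equation of motion (constant flow): PIP = Vt/C + R·V̇ + PEEP.
Vt/C = PIP − R·V̇ − PEEP = 34.0 − 23.006 − 5 = 5.994 cmH2O.
Vt = C × 5.994 = 78.3 × 5.994 = 469.33 mL.

469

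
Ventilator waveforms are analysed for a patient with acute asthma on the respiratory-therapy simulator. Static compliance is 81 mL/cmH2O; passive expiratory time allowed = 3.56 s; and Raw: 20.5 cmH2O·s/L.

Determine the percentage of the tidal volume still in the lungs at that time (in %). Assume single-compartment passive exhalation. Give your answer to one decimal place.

τ = R × C = 20.5 × 81 mL/cmH2O = 20.5 × 0.081 L/cmH2O = 1.661 s.
Passive exhalation: V(t)/V₀ = e^(−t/τ) = e^(−3.56/1.661) = 0.1173.
Fraction remaining = 0.1173 → 11.73%.

11.7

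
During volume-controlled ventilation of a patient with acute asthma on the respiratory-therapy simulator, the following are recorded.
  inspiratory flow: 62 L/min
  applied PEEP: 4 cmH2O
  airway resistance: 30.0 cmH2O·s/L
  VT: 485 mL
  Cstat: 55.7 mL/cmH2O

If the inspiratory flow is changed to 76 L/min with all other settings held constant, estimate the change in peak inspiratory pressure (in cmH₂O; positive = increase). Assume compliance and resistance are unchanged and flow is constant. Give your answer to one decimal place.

7.0

Flow: 62 L/min ÷ 60 = 1.0333 L/s.
New flow: 76 L/min ÷ 60 = 1.2667 L/s.
PIP = Vt/C + R·V̇ + PEEP (constant-flow equation of motion).
Only the resistive term changes: ΔPIP = R × ΔV̇ = 30.0 × (1.2667 − 1.0333) = 30.0 × 0.2334 = 7.002 cmH2O.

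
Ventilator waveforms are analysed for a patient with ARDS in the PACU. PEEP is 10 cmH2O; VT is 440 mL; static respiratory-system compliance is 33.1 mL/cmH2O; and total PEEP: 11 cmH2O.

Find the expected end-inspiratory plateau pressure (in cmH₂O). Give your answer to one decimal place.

24.3

End-expiratory occlusion gives total PEEP = 11 cmH2O (intrinsic PEEP = 11 − 10 = 1). Use total PEEP for the elastic gradient.
Pplat = PEEPtotal + Vt / Cstat = 11 + 440 / 33.1 = 11 + 13.293 = 24.293 cmH2O.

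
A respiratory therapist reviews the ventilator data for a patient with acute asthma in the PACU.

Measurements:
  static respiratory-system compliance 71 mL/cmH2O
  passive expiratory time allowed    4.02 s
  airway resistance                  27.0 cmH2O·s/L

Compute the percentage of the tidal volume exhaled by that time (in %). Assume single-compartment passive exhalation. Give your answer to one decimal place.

87.7

τ = R × C = 27.0 × 71 mL/cmH2O = 27.0 × 0.071 L/cmH2O = 1.917 s.
Passive exhalation: V(t)/V₀ = e^(−t/τ) = e^(−4.02/1.917) = 0.1228.
Fraction exhaled = 1 − 0.1228 = 0.8772 → 87.72%.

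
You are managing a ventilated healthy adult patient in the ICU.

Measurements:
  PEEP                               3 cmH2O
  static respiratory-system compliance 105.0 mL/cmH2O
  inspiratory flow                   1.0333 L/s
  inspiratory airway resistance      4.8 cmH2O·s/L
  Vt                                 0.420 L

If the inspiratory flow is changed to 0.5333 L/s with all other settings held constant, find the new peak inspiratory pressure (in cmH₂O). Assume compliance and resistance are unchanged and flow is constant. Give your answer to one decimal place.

9.6

PIP = Vt/C + R·V̇ + PEEP (constant-flow equation of motion).
Only the resistive term changes: ΔPIP = R × ΔV̇ = 4.8 × (0.5333 − 1.0333) = 4.8 × -0.5 = -2.4 cmH2O.
Original PIP = 420/105.0 + 4.8×1.0333 + 3 = 11.96 cmH2O; new PIP = 11.96 + (-2.4) = 9.56 cmH2O.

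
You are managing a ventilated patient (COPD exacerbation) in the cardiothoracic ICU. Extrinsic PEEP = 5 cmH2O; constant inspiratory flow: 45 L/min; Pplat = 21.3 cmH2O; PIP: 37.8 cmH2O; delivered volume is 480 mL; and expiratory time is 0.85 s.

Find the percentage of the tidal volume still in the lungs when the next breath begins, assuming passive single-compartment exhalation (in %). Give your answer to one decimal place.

Flow: 45 L/min ÷ 60 = 0.75 L/s.
R = (PIP − Pplat)/V̇ = (37.8 − 21.3) / 0.75 = 16.5/0.75 = 22.0 cmH2O·s/L.
C = Vt/(Pplat − PEEP) = 480.0 / (21.3 − 5) = 480.0/16.3 = 29.448 mL/cmH2O.
τ = R × C = 22.0 × 0.02945 L/cmH2O = 0.6479 s.
Fraction remaining at end-expiration = e^(−Te/τ) = e^(−0.85/0.6479) = 0.2693 → 26.93%.

26.9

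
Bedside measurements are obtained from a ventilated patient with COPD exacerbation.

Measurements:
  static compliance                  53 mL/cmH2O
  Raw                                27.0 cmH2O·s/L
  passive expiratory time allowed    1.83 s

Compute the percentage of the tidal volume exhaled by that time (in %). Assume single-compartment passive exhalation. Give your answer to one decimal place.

τ = R × C = 27.0 × 53 mL/cmH2O = 27.0 × 0.053 L/cmH2O = 1.431 s.
Passive exhalation: V(t)/V₀ = e^(−t/τ) = e^(−1.83/1.431) = 0.2784.
Fraction exhaled = 1 − 0.2784 = 0.7216 → 72.16%.

72.2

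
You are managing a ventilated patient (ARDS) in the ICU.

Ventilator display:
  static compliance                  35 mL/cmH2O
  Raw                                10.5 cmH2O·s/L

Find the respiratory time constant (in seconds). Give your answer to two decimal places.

0.37

τ = R × C = 10.5 × 35 mL/cmH2O = 10.5 × 0.035 L/cmH2O = 0.3675 s.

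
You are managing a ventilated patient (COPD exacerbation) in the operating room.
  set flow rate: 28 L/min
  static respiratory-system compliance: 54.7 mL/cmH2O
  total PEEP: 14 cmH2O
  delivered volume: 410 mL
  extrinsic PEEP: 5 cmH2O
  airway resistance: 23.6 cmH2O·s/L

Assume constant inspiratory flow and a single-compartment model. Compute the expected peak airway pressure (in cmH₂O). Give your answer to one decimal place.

32.5

Flow: 28 L/min ÷ 60 = 0.4667 L/s.
Total PEEP = 14 cmH2O (set 5 + intrinsic 9); this is the baseline alveolar pressure.
Equation of motion (constant flow): PIP = Vt/C + R·V̇ + PEEP.
PIP = 410/54.7 + 23.6×0.4667 + 14 = 7.495 + 11.014 + 14 = 32.509 cmH2O.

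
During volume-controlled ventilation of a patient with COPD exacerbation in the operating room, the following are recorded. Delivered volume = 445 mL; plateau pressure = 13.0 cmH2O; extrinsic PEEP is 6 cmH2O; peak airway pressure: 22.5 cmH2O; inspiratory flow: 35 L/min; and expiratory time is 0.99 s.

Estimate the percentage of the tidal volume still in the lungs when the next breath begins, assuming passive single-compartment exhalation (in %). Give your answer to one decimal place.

38.4

Flow: 35 L/min ÷ 60 = 0.5833 L/s.
R = (PIP − Pplat)/V̇ = (22.5 − 13.0) / 0.5833 = 9.5/0.5833 = 16.287 cmH2O·s/L.
C = Vt/(Pplat − PEEP) = 445.0 / (13.0 − 6) = 445.0/7.0 = 63.571 mL/cmH2O.
τ = R × C = 16.287 × 0.06357 L/cmH2O = 1.035 s.
Fraction remaining at end-expiration = e^(−Te/τ) = e^(−0.99/1.035) = 0.3842 → 38.42%.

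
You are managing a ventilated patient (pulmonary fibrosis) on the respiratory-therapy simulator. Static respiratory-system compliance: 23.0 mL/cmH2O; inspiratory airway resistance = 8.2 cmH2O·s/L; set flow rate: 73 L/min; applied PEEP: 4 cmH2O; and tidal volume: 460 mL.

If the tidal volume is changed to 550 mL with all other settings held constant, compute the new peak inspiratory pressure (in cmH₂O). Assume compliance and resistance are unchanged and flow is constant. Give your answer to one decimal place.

37.9

Flow: 73 L/min ÷ 60 = 1.2167 L/s.
PIP = Vt/C + R·V̇ + PEEP (constant-flow equation of motion).
Only the elastic term changes: ΔPIP = ΔVt / C = (550 − 460) / 23.0 = 3.913 cmH2O.
Original PIP = 460/23.0 + 8.2×1.2167 + 4 = 33.977 cmH2O; new PIP = 33.977 + (3.913) = 37.89 cmH2O.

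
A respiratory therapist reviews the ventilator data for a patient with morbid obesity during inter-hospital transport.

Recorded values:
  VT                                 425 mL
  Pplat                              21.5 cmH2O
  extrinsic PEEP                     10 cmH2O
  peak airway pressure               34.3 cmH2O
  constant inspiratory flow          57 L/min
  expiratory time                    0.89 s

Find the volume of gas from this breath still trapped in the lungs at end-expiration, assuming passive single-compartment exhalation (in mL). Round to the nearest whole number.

Flow: 57 L/min ÷ 60 = 0.95 L/s.
R = (PIP − Pplat)/V̇ = (34.3 − 21.5) / 0.95 = 12.8/0.95 = 13.474 cmH2O·s/L.
C = Vt/(Pplat − PEEP) = 425.0 / (21.5 − 10) = 425.0/11.5 = 36.957 mL/cmH2O.
τ = R × C = 13.474 × 0.03696 L/cmH2O = 0.498 s.
Fraction remaining = e^(−Te/τ) = e^(−0.89/0.498) = 0.1674.
Trapped volume = 425.0 × 0.1674 = 71.145 mL.

71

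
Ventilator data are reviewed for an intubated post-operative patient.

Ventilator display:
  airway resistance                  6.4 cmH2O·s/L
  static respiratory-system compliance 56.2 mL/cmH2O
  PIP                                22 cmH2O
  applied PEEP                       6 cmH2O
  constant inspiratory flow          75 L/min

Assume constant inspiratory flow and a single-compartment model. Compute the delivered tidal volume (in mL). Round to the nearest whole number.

Flow: 75 L/min ÷ 60 = 1.25 L/s.
Equation of motion (constant flow): PIP = Vt/C + R·V̇ + PEEP.
Vt/C = PIP − R·V̇ − PEEP = 22 − 8.0 − 6 = 8.0 cmH2O.
Vt = C × 8.0 = 56.2 × 8.0 = 449.6 mL.

450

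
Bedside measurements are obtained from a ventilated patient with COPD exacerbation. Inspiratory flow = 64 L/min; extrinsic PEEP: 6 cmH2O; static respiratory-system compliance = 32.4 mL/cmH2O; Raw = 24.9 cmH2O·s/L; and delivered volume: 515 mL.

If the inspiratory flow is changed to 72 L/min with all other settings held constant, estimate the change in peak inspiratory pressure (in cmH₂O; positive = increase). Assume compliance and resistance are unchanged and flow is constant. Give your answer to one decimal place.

3.3

Flow: 64 L/min ÷ 60 = 1.0667 L/s.
New flow: 72 L/min ÷ 60 = 1.2 L/s.
PIP = Vt/C + R·V̇ + PEEP (constant-flow equation of motion).
Only the resistive term changes: ΔPIP = R × ΔV̇ = 24.9 × (1.2 − 1.0667) = 24.9 × 0.1333 = 3.319 cmH2O.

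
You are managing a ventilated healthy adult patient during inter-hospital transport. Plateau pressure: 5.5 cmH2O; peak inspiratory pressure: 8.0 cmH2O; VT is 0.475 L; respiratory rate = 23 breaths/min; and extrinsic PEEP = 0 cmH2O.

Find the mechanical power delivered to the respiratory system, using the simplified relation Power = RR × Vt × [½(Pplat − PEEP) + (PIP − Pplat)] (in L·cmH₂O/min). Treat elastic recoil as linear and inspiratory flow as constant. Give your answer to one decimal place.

Per-breath work = Vt × [½(Pplat−PEEP) + (PIP−Pplat)] = 0.475 × [0.5×5.5 + 2.5] = 0.475 × 5.25 = 2.494 L·cmH2O.
Power = 23 × 2.494 = 57.362 L·cmH2O/min.

57.4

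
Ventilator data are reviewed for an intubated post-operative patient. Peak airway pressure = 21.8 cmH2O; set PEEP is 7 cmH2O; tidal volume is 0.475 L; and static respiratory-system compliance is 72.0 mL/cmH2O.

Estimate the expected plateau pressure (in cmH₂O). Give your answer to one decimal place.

Pplat = PEEP + Vt / Cstat = 7 + 475 / 72.0 = 7 + 6.597 = 13.597 cmH2O.

13.6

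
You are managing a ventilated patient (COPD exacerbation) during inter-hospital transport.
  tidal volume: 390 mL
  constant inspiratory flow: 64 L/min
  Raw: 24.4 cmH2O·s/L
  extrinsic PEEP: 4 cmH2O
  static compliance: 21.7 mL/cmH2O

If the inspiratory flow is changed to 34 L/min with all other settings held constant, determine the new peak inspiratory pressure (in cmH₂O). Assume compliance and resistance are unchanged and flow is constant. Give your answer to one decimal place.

Flow: 64 L/min ÷ 60 = 1.0667 L/s.
New flow: 34 L/min ÷ 60 = 0.5667 L/s.
PIP = Vt/C + R·V̇ + PEEP (constant-flow equation of motion).
Only the resistive term changes: ΔPIP = R × ΔV̇ = 24.4 × (0.5667 − 1.0667) = 24.4 × -0.5 = -12.2 cmH2O.
Original PIP = 390/21.7 + 24.4×1.0667 + 4 = 48.0 cmH2O; new PIP = 48.0 + (-12.2) = 35.8 cmH2O.

35.8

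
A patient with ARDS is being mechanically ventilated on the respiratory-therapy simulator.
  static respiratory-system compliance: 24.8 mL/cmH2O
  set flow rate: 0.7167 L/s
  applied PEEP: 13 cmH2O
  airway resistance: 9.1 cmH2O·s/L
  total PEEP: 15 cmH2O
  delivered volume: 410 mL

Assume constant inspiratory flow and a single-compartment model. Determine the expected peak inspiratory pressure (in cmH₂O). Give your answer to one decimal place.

Total PEEP = 15 cmH2O (set 13 + intrinsic 2); this is the baseline alveolar pressure.
Equation of motion (constant flow): PIP = Vt/C + R·V̇ + PEEP.
PIP = 410/24.8 + 9.1×0.7167 + 15 = 16.532 + 6.522 + 15 = 38.054 cmH2O.

38.1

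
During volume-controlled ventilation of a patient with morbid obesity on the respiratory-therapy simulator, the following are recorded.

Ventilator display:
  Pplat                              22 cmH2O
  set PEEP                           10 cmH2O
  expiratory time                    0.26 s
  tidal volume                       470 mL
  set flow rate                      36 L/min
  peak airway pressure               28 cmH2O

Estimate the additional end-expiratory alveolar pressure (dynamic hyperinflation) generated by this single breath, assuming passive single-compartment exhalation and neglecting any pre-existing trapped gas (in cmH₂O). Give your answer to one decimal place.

6.2

Flow: 36 L/min ÷ 60 = 0.6 L/s.
R = (PIP − Pplat)/V̇ = (28 − 22) / 0.6 = 6.0/0.6 = 10.0 cmH2O·s/L.
C = Vt/(Pplat − PEEP) = 470.0 / (22 − 10) = 470.0/12.0 = 39.167 mL/cmH2O.
τ = R × C = 10.0 × 0.03917 L/cmH2O = 0.3917 s.
Fraction remaining = e^(−Te/τ) = e^(−0.26/0.3917) = 0.5149; trapped volume = 470.0 × 0.5149 = 242.0 mL.
Additional alveolar pressure from trapping ≈ V_trapped / C = 242.0 / 39.167 = 6.179 cmH2O.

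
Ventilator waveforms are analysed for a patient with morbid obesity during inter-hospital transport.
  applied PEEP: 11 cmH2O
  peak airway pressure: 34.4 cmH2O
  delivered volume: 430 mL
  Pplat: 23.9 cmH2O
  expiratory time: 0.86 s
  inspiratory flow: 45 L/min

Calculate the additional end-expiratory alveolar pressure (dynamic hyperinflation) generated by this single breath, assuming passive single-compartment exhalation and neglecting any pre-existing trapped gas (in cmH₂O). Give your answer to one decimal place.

Flow: 45 L/min ÷ 60 = 0.75 L/s.
R = (PIP − Pplat)/V̇ = (34.4 − 23.9) / 0.75 = 10.5/0.75 = 14.0 cmH2O·s/L.
C = Vt/(Pplat − PEEP) = 430.0 / (23.9 − 11) = 430.0/12.9 = 33.333 mL/cmH2O.
τ = R × C = 14.0 × 0.03333 L/cmH2O = 0.4666 s.
Fraction remaining = e^(−Te/τ) = e^(−0.86/0.4666) = 0.1583; trapped volume = 430.0 × 0.1583 = 68.069 mL.
Additional alveolar pressure from trapping ≈ V_trapped / C = 68.069 / 33.333 = 2.042 cmH2O.

2.0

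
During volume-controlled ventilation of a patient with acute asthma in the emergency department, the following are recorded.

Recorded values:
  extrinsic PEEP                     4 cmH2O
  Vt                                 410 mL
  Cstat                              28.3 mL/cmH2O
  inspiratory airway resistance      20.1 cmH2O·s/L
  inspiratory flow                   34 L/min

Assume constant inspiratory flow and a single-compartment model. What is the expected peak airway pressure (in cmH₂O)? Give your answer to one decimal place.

29.9

Flow: 34 L/min ÷ 60 = 0.5667 L/s.
Equation of motion (constant flow): PIP = Vt/C + R·V̇ + PEEP.
PIP = 410/28.3 + 20.1×0.5667 + 4 = 14.488 + 11.391 + 4 = 29.879 cmH2O.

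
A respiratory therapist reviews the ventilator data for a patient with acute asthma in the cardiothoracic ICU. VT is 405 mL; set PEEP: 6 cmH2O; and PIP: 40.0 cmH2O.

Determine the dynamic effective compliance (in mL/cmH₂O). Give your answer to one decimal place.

Dynamic compliance = Vt / (PIP − PEEP) = 405 / (40.0 − 6) = 405 / 34.0 = 11.912 mL/cmH2O.

11.9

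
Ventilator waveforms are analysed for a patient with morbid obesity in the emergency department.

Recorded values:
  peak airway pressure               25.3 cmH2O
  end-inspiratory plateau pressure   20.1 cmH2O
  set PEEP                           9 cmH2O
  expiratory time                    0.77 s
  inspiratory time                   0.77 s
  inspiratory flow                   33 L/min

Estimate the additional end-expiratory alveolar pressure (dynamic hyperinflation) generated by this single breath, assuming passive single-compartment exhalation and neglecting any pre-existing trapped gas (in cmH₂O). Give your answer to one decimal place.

1.3

Flow: 33 L/min ÷ 60 = 0.55 L/s.
Vt = flow × Ti = 0.55 L/s × 0.77 s × 1000 mL/L = 423.5 mL.
R = (PIP − Pplat)/V̇ = (25.3 − 20.1) / 0.55 = 5.2/0.55 = 9.455 cmH2O·s/L.
C = Vt/(Pplat − PEEP) = 423.5 / (20.1 − 9) = 423.5/11.1 = 38.153 mL/cmH2O.
τ = R × C = 9.455 × 0.03815 L/cmH2O = 0.3607 s.
Fraction remaining = e^(−Te/τ) = e^(−0.77/0.3607) = 0.1183; trapped volume = 423.5 × 0.1183 = 50.1 mL.
Additional alveolar pressure from trapping ≈ V_trapped / C = 50.1 / 38.153 = 1.313 cmH2O.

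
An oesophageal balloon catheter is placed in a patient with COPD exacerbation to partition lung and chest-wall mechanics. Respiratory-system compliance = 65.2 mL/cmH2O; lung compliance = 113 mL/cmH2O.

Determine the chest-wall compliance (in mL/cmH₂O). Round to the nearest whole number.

1/Ccw = 1/Crs − 1/CL.
1/Ccw = 1/65.2 − 1/113 = 0.006488.
Ccw = 154.13 mL/cmH2O.

154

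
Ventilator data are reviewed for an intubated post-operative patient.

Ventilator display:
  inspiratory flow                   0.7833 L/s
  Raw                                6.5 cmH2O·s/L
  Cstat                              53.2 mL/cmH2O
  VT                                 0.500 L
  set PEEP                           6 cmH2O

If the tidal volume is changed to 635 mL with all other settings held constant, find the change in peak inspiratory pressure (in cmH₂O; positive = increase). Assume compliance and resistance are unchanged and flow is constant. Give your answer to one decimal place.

2.5

PIP = Vt/C + R·V̇ + PEEP (constant-flow equation of motion).
Only the elastic term changes: ΔPIP = ΔVt / C = (635 − 500) / 53.2 = 2.538 cmH2O.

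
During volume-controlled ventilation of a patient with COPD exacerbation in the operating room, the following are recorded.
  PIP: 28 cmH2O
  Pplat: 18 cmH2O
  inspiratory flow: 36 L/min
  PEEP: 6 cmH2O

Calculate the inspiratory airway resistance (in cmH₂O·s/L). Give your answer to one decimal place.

16.7

Flow: 36 L/min ÷ 60 = 0.6 L/s.
Raw = (PIP − Pplat) / flow = (28 − 18) / 0.6 = 10.0 / 0.6 = 16.667 cmH2O·s/L.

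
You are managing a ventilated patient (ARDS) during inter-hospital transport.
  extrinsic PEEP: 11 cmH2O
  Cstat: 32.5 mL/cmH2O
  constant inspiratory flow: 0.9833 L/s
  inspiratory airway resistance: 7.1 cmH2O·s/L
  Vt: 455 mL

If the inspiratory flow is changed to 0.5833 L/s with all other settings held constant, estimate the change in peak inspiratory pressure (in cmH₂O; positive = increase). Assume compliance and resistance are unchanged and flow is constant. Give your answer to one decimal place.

-2.8

PIP = Vt/C + R·V̇ + PEEP (constant-flow equation of motion).
Only the resistive term changes: ΔPIP = R × ΔV̇ = 7.1 × (0.5833 − 0.9833) = 7.1 × -0.4 = -2.84 cmH2O.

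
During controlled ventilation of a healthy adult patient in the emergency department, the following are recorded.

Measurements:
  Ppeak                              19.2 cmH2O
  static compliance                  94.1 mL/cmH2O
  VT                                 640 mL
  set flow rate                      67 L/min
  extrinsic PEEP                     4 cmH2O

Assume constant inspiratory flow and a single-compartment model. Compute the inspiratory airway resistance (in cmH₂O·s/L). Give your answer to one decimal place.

7.5

Flow: 67 L/min ÷ 60 = 1.1167 L/s.
Equation of motion (constant flow): PIP = Vt/C + R·V̇ + PEEP.
R·V̇ = PIP − Vt/C − PEEP = 19.2 − 640/94.1 − 4 = 19.2 − 6.801 − 4 = 8.399 cmH2O.
R = 8.399 / 1.1167 = 7.521 cmH2O·s/L.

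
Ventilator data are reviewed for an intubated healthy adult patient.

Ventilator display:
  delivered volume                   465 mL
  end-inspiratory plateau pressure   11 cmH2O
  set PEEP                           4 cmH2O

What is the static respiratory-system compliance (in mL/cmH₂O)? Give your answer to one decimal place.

Cstat = Vt / (Pplat − PEEP) = 465 / (11 − 4) = 465 / 7.0 = 66.429 mL/cmH2O.

66.4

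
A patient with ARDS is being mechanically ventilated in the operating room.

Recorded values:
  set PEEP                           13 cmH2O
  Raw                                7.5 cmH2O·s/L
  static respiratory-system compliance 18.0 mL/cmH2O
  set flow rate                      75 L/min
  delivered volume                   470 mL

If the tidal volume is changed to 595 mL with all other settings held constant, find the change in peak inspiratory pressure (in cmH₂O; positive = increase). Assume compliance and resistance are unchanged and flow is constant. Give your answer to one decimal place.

6.9

PIP = Vt/C + R·V̇ + PEEP (constant-flow equation of motion).
Only the elastic term changes: ΔPIP = ΔVt / C = (595 − 470) / 18.0 = 6.944 cmH2O.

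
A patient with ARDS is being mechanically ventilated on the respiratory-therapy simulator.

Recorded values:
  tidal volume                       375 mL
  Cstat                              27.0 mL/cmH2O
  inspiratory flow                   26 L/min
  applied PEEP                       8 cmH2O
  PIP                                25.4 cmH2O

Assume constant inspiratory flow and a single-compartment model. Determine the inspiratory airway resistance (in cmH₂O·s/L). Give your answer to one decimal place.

Flow: 26 L/min ÷ 60 = 0.4333 L/s.
Equation of motion (constant flow): PIP = Vt/C + R·V̇ + PEEP.
R·V̇ = PIP − Vt/C − PEEP = 25.4 − 375/27.0 − 8 = 25.4 − 13.889 − 8 = 3.511 cmH2O.
R = 3.511 / 0.4333 = 8.103 cmH2O·s/L.

8.1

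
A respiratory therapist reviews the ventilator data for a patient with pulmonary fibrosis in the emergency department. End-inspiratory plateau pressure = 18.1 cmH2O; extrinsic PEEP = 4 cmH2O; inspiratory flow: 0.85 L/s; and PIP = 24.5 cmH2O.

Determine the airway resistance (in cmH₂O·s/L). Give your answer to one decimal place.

7.5

Raw = (PIP − Pplat) / flow = (24.5 − 18.1) / 0.85 = 6.4 / 0.85 = 7.529 cmH2O·s/L.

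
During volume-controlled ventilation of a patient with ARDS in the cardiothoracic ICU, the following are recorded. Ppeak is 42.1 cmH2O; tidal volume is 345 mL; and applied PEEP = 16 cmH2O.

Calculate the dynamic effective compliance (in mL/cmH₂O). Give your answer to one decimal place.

Dynamic compliance = Vt / (PIP − PEEP) = 345 / (42.1 − 16) = 345 / 26.1 = 13.218 mL/cmH2O.

13.2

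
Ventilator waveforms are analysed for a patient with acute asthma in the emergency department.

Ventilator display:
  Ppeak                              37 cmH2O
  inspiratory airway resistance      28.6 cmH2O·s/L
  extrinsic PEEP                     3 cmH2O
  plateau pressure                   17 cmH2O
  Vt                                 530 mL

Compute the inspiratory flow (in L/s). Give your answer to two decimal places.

0.70

flow = (PIP − Pplat) / Raw = 20.0 / 28.6 = 0.6993 L/s.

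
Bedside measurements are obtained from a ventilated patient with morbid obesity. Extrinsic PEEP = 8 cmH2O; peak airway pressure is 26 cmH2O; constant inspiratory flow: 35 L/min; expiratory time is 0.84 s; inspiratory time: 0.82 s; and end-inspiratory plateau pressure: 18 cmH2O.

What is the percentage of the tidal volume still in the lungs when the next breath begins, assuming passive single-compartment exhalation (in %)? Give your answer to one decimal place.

Flow: 35 L/min ÷ 60 = 0.5833 L/s.
Vt = flow × Ti = 0.5833 L/s × 0.82 s × 1000 mL/L = 478.31 mL.
R = (PIP − Pplat)/V̇ = (26 − 18) / 0.5833 = 8.0/0.5833 = 13.715 cmH2O·s/L.
C = Vt/(Pplat − PEEP) = 478.31 / (18 − 8) = 478.31/10.0 = 47.831 mL/cmH2O.
τ = R × C = 13.715 × 0.04783 L/cmH2O = 0.656 s.
Fraction remaining at end-expiration = e^(−Te/τ) = e^(−0.84/0.656) = 0.2779 → 27.79%.

27.8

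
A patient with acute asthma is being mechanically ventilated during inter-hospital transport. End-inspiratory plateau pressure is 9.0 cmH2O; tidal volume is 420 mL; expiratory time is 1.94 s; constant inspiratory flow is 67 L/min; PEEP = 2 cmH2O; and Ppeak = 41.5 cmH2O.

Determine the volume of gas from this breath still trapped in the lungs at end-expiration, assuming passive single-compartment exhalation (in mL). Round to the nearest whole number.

138

Flow: 67 L/min ÷ 60 = 1.1167 L/s.
R = (PIP − Pplat)/V̇ = (41.5 − 9.0) / 1.1167 = 32.5/1.1167 = 29.104 cmH2O·s/L.
C = Vt/(Pplat − PEEP) = 420.0 / (9.0 − 2) = 420.0/7.0 = 60.0 mL/cmH2O.
τ = R × C = 29.104 × 0.06 L/cmH2O = 1.746 s.
Fraction remaining = e^(−Te/τ) = e^(−1.94/1.746) = 0.3292.
Trapped volume = 420.0 × 0.3292 = 138.26 mL.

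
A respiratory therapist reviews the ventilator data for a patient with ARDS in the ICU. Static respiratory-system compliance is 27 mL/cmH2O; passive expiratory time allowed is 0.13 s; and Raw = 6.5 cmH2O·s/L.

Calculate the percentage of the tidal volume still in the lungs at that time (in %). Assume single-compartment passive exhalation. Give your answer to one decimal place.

τ = R × C = 6.5 × 27 mL/cmH2O = 6.5 × 0.027 L/cmH2O = 0.1755 s.
Passive exhalation: V(t)/V₀ = e^(−t/τ) = e^(−0.13/0.1755) = 0.4768.
Fraction remaining = 0.4768 → 47.68%.

47.7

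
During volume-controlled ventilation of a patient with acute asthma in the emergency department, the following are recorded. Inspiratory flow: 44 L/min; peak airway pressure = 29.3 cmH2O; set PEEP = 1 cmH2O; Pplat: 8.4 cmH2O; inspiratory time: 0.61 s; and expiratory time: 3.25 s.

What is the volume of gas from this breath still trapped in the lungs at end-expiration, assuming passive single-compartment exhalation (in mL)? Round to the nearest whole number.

68

Flow: 44 L/min ÷ 60 = 0.7333 L/s.
Vt = flow × Ti = 0.7333 L/s × 0.61 s × 1000 mL/L = 447.31 mL.
R = (PIP − Pplat)/V̇ = (29.3 − 8.4) / 0.7333 = 20.9/0.7333 = 28.501 cmH2O·s/L.
C = Vt/(Pplat − PEEP) = 447.31 / (8.4 − 1) = 447.31/7.4 = 60.447 mL/cmH2O.
τ = R × C = 28.501 × 0.06045 L/cmH2O = 1.723 s.
Fraction remaining = e^(−Te/τ) = e^(−3.25/1.723) = 0.1516.
Trapped volume = 447.31 × 0.1516 = 67.812 mL.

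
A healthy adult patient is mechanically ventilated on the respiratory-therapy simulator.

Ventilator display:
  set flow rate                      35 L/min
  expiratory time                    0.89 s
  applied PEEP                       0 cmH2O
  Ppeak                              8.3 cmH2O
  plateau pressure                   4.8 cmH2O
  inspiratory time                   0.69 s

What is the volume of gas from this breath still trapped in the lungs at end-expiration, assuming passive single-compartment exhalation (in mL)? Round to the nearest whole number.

69

Flow: 35 L/min ÷ 60 = 0.5833 L/s.
Vt = flow × Ti = 0.5833 L/s × 0.69 s × 1000 mL/L = 402.48 mL.
R = (PIP − Pplat)/V̇ = (8.3 − 4.8) / 0.5833 = 3.5/0.5833 = 6.0 cmH2O·s/L.
C = Vt/(Pplat − PEEP) = 402.48 / (4.8 − 0) = 402.48/4.8 = 83.85 mL/cmH2O.
τ = R × C = 6.0 × 0.08385 L/cmH2O = 0.5031 s.
Fraction remaining = e^(−Te/τ) = e^(−0.89/0.5031) = 0.1705.
Trapped volume = 402.48 × 0.1705 = 68.623 mL.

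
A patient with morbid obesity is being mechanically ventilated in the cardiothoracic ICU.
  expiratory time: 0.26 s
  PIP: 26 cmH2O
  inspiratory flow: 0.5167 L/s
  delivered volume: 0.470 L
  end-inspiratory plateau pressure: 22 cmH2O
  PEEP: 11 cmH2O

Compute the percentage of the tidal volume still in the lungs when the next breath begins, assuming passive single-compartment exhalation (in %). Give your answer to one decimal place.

R = (PIP − Pplat)/V̇ = (26 − 22) / 0.5167 = 4.0/0.5167 = 7.741 cmH2O·s/L.
C = Vt/(Pplat − PEEP) = 470.0 / (22 − 11) = 470.0/11.0 = 42.727 mL/cmH2O.
τ = R × C = 7.741 × 0.04273 L/cmH2O = 0.3308 s.
Fraction remaining at end-expiration = e^(−Te/τ) = e^(−0.26/0.3308) = 0.4557 → 45.57%.

45.6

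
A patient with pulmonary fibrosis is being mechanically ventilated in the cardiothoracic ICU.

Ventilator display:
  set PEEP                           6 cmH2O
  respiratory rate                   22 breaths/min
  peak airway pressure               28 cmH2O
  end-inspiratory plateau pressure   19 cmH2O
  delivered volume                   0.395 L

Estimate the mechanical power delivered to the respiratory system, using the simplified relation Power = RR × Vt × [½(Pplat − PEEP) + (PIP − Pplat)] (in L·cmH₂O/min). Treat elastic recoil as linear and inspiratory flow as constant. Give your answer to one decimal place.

Per-breath work = Vt × [½(Pplat−PEEP) + (PIP−Pplat)] = 0.395 × [0.5×13.0 + 9.0] = 0.395 × 15.5 = 6.123 L·cmH2O.
Power = 22 × 6.123 = 134.71 L·cmH2O/min.

134.7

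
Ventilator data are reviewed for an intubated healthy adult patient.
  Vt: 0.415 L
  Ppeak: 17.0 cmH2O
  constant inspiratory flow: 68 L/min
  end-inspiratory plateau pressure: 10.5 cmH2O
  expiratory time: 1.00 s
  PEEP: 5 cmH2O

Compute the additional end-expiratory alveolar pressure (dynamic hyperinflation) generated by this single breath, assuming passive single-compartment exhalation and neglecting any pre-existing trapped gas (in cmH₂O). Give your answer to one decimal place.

Flow: 68 L/min ÷ 60 = 1.1333 L/s.
R = (PIP − Pplat)/V̇ = (17.0 − 10.5) / 1.1333 = 6.5/1.1333 = 5.735 cmH2O·s/L.
C = Vt/(Pplat − PEEP) = 415.0 / (10.5 − 5) = 415.0/5.5 = 75.455 mL/cmH2O.
τ = R × C = 5.735 × 0.07546 L/cmH2O = 0.4328 s.
Fraction remaining = e^(−Te/τ) = e^(−1.00/0.4328) = 0.09921; trapped volume = 415.0 × 0.09921 = 41.172 mL.
Additional alveolar pressure from trapping ≈ V_trapped / C = 41.172 / 75.455 = 0.5456 cmH2O.

0.5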